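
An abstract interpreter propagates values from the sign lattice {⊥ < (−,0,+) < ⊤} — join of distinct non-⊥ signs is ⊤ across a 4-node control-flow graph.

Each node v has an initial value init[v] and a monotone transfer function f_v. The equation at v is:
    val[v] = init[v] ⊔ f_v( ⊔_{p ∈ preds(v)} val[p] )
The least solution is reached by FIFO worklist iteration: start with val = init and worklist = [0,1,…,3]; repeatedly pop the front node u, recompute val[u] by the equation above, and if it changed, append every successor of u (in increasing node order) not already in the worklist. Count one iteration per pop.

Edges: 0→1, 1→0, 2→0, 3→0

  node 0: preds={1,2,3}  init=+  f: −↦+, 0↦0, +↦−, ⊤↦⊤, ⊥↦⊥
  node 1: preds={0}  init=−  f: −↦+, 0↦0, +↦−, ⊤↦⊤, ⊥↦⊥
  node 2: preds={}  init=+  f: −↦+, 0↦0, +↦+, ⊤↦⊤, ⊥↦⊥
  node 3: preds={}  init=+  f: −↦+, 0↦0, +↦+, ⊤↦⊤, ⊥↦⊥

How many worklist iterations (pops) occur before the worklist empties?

5

Iteration log — 5 steps:
  step 1. node 0  ⊔preds=⊤  new=⊤  old=+  +wl: 
  step 2. node 1  ⊔preds=⊤  new=⊤  old=−  +wl: 0
  step 3. node 2  ⊔preds=⊥  new=+  stable
  step 4. node 3  ⊔preds=⊥  new=+  stable
  step 5. node 0  ⊔preds=⊤  new=⊤  stable

Least fixpoint reached:
  node 0: ⊤
  node 1: ⊤
  node 2: +
  node 3: +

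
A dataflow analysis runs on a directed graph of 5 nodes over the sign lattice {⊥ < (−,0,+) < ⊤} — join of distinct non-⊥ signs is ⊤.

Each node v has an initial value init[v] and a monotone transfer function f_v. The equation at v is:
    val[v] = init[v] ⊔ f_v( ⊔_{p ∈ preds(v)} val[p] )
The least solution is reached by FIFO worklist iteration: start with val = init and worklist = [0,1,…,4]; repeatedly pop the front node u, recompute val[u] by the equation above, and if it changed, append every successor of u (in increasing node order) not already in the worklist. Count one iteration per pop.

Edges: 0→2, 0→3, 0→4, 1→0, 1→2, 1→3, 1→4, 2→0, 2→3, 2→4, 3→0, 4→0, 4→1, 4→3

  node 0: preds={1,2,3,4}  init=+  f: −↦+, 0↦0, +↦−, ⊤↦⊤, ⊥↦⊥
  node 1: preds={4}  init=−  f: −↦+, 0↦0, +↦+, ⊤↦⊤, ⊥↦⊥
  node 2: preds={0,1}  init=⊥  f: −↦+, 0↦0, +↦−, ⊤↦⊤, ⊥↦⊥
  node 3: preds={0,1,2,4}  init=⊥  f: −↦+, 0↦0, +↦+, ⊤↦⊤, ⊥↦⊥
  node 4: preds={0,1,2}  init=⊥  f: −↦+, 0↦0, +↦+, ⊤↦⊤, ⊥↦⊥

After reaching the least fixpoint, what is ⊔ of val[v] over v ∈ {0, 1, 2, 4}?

Iteration log — 11 steps:
  step 1. node 0  ⊔preds=−  new=+  stable
  step 2. node 1  ⊔preds=⊥  new=−  stable
  step 3. node 2  ⊔preds=⊤  new=⊤  old=⊥  +wl: 0
  step 4. node 3  ⊔preds=⊤  new=⊤  old=⊥  +wl: 
  step 5. node 4  ⊔preds=⊤  new=⊤  old=⊥  +wl: 1,3
  step 6. node 0  ⊔preds=⊤  new=⊤  old=+  +wl: 2,4
  step 7. node 1  ⊔preds=⊤  new=⊤  old=−  +wl: 0
  step 8. node 3  ⊔preds=⊤  new=⊤  stable
  step 9. node 2  ⊔preds=⊤  new=⊤  stable
  step 10. node 4  ⊔preds=⊤  new=⊤  stable
  step 11. node 0  ⊔preds=⊤  new=⊤  stable

Least fixpoint reached:
  node 0: ⊤
  node 1: ⊤
  node 2: ⊤
  node 3: ⊤
  node 4: ⊤

⊤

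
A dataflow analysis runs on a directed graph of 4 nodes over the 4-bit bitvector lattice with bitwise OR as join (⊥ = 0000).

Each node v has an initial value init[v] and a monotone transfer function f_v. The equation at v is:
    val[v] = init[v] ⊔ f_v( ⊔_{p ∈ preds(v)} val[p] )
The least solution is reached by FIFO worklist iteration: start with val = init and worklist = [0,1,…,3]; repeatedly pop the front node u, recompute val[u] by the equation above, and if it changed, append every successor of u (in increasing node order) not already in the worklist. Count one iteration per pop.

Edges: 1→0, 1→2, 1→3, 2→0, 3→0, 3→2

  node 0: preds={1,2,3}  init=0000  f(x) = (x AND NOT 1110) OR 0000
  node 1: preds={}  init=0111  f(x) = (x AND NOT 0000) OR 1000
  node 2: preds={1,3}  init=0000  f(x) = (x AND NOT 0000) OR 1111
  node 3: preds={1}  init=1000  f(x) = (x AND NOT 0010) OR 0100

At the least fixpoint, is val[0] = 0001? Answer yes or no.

yes

Iteration log — 6 steps:
  step 1. node 0  ⊔preds=1111  new=0001  old=0000  +wl: 
  step 2. node 1  ⊔preds=0000  new=1111  old=0111  +wl: 0
  step 3. node 2  ⊔preds=1111  new=1111  old=0000  +wl: 
  step 4. node 3  ⊔preds=1111  new=1101  old=1000  +wl: 2
  step 5. node 0  ⊔preds=1111  new=0001  stable
  step 6. node 2  ⊔preds=1111  new=1111  stable

Least fixpoint reached:
  node 0: 0001
  node 1: 1111
  node 2: 1111
  node 3: 1101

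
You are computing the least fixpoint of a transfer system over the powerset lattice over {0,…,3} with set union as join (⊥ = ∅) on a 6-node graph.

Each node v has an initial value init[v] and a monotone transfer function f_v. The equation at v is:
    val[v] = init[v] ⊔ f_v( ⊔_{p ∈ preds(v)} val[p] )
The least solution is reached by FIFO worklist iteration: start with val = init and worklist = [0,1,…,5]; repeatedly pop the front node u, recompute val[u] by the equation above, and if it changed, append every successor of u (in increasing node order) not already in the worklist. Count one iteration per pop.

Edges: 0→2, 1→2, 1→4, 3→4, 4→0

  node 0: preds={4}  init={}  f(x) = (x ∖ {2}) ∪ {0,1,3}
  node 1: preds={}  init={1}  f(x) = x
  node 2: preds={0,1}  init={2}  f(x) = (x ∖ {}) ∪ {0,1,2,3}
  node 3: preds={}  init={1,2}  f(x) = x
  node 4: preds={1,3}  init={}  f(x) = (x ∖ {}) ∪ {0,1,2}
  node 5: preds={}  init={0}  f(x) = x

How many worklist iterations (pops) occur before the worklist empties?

7

Iteration log — 7 steps:
  step 1. node 0  ⊔preds={}  new={0,1,3}  old={}  +wl: 
  step 2. node 1  ⊔preds={}  new={1}  stable
  step 3. node 2  ⊔preds={0,1,3}  new={0,1,2,3}  old={2}  +wl: 
  step 4. node 3  ⊔preds={}  new={1,2}  stable
  step 5. node 4  ⊔preds={1,2}  new={0,1,2}  old={}  +wl: 0
  step 6. node 5  ⊔preds={}  new={0}  stable
  step 7. node 0  ⊔preds={0,1,2}  new={0,1,3}  stable

Least fixpoint reached:
  node 0: {0,1,3}
  node 1: {1}
  node 2: {0,1,2,3}
  node 3: {1,2}
  node 4: {0,1,2}
  node 5: {0}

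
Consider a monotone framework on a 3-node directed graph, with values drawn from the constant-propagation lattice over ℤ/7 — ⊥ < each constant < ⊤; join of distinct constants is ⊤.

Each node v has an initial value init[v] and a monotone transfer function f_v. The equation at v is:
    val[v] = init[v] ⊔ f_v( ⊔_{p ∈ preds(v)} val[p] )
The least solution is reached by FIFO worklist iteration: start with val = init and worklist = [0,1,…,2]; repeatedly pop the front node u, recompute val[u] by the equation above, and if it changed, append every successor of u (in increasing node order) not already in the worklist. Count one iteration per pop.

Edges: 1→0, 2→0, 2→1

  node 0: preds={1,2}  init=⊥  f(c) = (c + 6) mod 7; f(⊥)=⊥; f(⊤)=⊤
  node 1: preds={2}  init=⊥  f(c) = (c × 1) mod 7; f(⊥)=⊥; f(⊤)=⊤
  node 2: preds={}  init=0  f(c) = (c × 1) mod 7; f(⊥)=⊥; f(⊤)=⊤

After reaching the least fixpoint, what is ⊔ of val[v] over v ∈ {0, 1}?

Worklist (4 pops):
  #1 pop 0: in=0 → 6 (was ⊥); enqueue []
  #2 pop 1: in=0 → 0 (was ⊥); enqueue [0]
  #3 pop 2: in=⊥ → 0 (no change)
  #4 pop 0: in=0 → 6 (no change)

Fixpoint:
  val[0] = 6
  val[1] = 0
  val[2] = 0

⊤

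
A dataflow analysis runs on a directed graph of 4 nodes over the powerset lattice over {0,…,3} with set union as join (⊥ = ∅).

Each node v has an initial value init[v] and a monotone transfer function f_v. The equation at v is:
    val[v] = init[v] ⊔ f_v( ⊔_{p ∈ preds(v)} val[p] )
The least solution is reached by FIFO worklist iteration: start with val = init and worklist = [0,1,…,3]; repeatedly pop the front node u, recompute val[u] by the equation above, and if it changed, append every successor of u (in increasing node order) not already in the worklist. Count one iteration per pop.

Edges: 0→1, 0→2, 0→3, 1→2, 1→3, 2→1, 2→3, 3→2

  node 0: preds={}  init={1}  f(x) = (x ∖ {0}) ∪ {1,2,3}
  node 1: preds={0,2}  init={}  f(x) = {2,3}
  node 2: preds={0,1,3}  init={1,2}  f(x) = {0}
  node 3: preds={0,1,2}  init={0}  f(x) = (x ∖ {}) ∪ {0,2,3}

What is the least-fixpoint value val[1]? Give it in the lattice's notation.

{2,3}

Iteration log — 6 steps:
  step 1. node 0  ⊔preds={}  new={1,2,3}  old={1}  +wl: 
  step 2. node 1  ⊔preds={1,2,3}  new={2,3}  old={}  +wl: 
  step 3. node 2  ⊔preds={0,1,2,3}  new={0,1,2}  old={1,2}  +wl: 1
  step 4. node 3  ⊔preds={0,1,2,3}  new={0,1,2,3}  old={0}  +wl: 2
  step 5. node 1  ⊔preds={0,1,2,3}  new={2,3}  stable
  step 6. node 2  ⊔preds={0,1,2,3}  new={0,1,2}  stable

Least fixpoint reached:
  node 0: {1,2,3}
  node 1: {2,3}
  node 2: {0,1,2}
  node 3: {0,1,2,3}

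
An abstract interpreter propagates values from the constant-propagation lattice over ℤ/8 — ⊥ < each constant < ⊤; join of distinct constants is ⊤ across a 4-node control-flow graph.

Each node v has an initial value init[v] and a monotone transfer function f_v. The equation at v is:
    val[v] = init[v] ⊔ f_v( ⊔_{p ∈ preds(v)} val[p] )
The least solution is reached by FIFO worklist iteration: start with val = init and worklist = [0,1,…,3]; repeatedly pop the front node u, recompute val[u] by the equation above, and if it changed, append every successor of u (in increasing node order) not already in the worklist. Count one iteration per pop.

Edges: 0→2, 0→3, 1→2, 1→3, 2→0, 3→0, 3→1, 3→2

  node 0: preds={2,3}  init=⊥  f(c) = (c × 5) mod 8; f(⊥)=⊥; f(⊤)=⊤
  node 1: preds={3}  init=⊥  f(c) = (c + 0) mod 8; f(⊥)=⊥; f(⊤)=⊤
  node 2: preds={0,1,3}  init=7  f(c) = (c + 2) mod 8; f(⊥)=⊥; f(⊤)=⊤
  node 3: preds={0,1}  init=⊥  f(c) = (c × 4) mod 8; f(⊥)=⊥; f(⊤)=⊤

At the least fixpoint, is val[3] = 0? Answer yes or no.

no

Worklist (12 pops):
  #1 pop 0: in=7 → 3 (was ⊥); enqueue []
  #2 pop 1: in=⊥ → ⊥ (no change)
  #3 pop 2: in=3 → ⊤ (was 7); enqueue [0]
  #4 pop 3: in=3 → 4 (was ⊥); enqueue [1,2]
  #5 pop 0: in=⊤ → ⊤ (was 3); enqueue [3]
  #6 pop 1: in=4 → 4 (was ⊥); enqueue []
  #7 pop 2: in=⊤ → ⊤ (no change)
  #8 pop 3: in=⊤ → ⊤ (was 4); enqueue [0,1,2]
  #9 pop 0: in=⊤ → ⊤ (no change)
  #10 pop 1: in=⊤ → ⊤ (was 4); enqueue [3]
  #11 pop 2: in=⊤ → ⊤ (no change)
  #12 pop 3: in=⊤ → ⊤ (no change)

Fixpoint:
  val[0] = ⊤
  val[1] = ⊤
  val[2] = ⊤
  val[3] = ⊤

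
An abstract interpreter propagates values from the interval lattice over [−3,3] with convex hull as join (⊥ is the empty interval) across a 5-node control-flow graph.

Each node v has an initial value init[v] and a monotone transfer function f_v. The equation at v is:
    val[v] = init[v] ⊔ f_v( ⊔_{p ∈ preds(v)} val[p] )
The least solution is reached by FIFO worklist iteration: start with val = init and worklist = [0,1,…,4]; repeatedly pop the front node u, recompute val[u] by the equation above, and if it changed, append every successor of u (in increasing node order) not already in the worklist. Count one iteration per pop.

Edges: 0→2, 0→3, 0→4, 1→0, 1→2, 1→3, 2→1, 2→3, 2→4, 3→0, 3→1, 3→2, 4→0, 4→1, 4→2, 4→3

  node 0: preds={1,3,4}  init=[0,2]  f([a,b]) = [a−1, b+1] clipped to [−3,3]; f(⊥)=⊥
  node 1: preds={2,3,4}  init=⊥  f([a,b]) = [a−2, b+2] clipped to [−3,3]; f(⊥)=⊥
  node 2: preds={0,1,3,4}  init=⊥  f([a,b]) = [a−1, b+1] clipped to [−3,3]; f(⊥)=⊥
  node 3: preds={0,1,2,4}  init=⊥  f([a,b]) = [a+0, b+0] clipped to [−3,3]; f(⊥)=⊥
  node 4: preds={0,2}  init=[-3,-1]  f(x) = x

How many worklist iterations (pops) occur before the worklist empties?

11

Trace (11 dequeues):
  [1] u=0 | in [-3,-1] | out [-3,2] | prev [0,2] | push {}
  [2] u=1 | in [-3,-1] | out [-3,1] | prev ⊥ | push {0}
  [3] u=2 | in [-3,2] | out [-3,3] | prev ⊥ | push {1}
  [4] u=3 | in [-3,3] | out [-3,3] | prev ⊥ | push {2}
  [5] u=4 | in [-3,3] | out [-3,3] | prev [-3,-1] | push {3}
  [6] u=0 | in [-3,3] | out [-3,3] | prev [-3,2] | push {4}
  [7] u=1 | in [-3,3] | out [-3,3] | prev [-3,1] | push {0}
  [8] u=2 | in [-3,3] | out [-3,3] | ==
  [9] u=3 | in [-3,3] | out [-3,3] | ==
  [10] u=4 | in [-3,3] | out [-3,3] | ==
  [11] u=0 | in [-3,3] | out [-3,3] | ==

Converged values:
  [0] [-3,3]
  [1] [-3,3]
  [2] [-3,3]
  [3] [-3,3]
  [4] [-3,3]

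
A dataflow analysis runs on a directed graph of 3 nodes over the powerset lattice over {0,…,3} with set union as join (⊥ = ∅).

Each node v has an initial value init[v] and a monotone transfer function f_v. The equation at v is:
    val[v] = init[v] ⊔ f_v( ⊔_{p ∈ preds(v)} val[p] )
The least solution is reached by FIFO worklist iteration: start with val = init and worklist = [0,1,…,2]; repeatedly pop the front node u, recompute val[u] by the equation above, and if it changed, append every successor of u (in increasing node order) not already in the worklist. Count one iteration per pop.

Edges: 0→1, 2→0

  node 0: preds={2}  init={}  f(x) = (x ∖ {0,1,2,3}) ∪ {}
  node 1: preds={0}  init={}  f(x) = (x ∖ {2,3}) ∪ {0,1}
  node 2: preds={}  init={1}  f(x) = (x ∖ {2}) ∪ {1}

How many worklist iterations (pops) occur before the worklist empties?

Iteration log — 3 steps:
  step 1. node 0  ⊔preds={1}  new={}  stable
  step 2. node 1  ⊔preds={}  new={0,1}  old={}  +wl: 
  step 3. node 2  ⊔preds={}  new={1}  stable

Least fixpoint reached:
  node 0: {}
  node 1: {0,1}
  node 2: {1}

3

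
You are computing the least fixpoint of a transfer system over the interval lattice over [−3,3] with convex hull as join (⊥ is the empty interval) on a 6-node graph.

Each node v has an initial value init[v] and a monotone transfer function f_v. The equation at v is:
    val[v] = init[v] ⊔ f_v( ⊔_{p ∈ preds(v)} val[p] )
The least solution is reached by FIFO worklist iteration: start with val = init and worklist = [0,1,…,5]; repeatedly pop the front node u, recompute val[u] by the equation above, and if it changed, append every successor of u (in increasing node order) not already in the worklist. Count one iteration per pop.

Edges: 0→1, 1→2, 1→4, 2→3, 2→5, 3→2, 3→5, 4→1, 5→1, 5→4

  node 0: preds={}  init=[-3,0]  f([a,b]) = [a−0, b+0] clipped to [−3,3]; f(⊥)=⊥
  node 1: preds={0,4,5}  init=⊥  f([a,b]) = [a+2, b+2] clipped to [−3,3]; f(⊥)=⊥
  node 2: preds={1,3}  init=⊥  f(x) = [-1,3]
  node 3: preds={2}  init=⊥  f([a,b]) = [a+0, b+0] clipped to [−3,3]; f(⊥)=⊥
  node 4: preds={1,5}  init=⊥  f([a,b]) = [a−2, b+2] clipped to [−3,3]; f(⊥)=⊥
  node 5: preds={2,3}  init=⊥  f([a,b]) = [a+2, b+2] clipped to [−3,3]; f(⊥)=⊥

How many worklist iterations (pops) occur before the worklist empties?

Worklist (10 pops):
  #1 pop 0: in=⊥ → [-3,0] (no change)
  #2 pop 1: in=[-3,0] → [-1,2] (was ⊥); enqueue []
  #3 pop 2: in=[-1,2] → [-1,3] (was ⊥); enqueue []
  #4 pop 3: in=[-1,3] → [-1,3] (was ⊥); enqueue [2]
  #5 pop 4: in=[-1,2] → [-3,3] (was ⊥); enqueue [1]
  #6 pop 5: in=[-1,3] → [1,3] (was ⊥); enqueue [4]
  #7 pop 2: in=[-1,3] → [-1,3] (no change)
  #8 pop 1: in=[-3,3] → [-1,3] (was [-1,2]); enqueue [2]
  #9 pop 4: in=[-1,3] → [-3,3] (no change)
  #10 pop 2: in=[-1,3] → [-1,3] (no change)

Fixpoint:
  val[0] = [-3,0]
  val[1] = [-1,3]
  val[2] = [-1,3]
  val[3] = [-1,3]
  val[4] = [-3,3]
  val[5] = [1,3]

10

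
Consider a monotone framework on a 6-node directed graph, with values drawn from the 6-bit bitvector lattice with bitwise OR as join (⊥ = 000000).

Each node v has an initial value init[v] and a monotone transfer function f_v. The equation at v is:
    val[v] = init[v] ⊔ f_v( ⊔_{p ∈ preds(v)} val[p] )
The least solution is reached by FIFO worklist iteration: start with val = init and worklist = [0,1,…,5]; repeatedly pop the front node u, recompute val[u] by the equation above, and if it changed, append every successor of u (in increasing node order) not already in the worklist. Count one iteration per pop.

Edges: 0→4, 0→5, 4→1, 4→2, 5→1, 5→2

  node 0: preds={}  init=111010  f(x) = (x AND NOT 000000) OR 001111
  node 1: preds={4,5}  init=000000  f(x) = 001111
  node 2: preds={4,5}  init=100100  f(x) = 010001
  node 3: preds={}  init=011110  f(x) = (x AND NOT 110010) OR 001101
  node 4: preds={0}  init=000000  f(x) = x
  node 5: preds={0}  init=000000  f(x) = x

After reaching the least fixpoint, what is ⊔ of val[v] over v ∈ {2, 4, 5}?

111111

Worklist (8 pops):
  #1 pop 0: in=000000 → 111111 (was 111010); enqueue []
  #2 pop 1: in=000000 → 001111 (was 000000); enqueue []
  #3 pop 2: in=000000 → 110101 (was 100100); enqueue []
  #4 pop 3: in=000000 → 011111 (was 011110); enqueue []
  #5 pop 4: in=111111 → 111111 (was 000000); enqueue [1,2]
  #6 pop 5: in=111111 → 111111 (was 000000); enqueue []
  #7 pop 1: in=111111 → 001111 (no change)
  #8 pop 2: in=111111 → 110101 (no change)

Fixpoint:
  val[0] = 111111
  val[1] = 001111
  val[2] = 110101
  val[3] = 011111
  val[4] = 111111
  val[5] = 111111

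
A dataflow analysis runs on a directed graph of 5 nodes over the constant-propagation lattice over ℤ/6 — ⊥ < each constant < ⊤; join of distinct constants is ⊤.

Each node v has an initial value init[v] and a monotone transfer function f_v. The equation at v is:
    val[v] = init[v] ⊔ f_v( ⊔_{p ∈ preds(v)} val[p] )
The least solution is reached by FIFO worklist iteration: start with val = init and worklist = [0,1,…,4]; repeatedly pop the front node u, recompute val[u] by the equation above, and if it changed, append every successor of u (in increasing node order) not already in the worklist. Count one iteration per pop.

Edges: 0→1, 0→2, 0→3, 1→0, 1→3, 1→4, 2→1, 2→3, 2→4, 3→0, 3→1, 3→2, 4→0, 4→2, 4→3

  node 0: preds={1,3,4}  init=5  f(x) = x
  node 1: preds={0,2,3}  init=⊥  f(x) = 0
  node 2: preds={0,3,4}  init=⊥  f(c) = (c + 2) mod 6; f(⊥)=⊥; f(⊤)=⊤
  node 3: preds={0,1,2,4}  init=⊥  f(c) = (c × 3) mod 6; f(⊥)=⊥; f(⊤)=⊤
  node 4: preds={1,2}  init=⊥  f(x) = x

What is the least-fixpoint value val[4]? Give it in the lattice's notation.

⊤

Iteration log — 11 steps:
  step 1. node 0  ⊔preds=⊥  new=5  stable
  step 2. node 1  ⊔preds=5  new=0  old=⊥  +wl: 0
  step 3. node 2  ⊔preds=5  new=1  old=⊥  +wl: 1
  step 4. node 3  ⊔preds=⊤  new=⊤  old=⊥  +wl: 2
  step 5. node 4  ⊔preds=⊤  new=⊤  old=⊥  +wl: 3
  step 6. node 0  ⊔preds=⊤  new=⊤  old=5  +wl: 
  step 7. node 1  ⊔preds=⊤  new=0  stable
  step 8. node 2  ⊔preds=⊤  new=⊤  old=1  +wl: 1,4
  step 9. node 3  ⊔preds=⊤  new=⊤  stable
  step 10. node 1  ⊔preds=⊤  new=0  stable
  step 11. node 4  ⊔preds=⊤  new=⊤  stable

Least fixpoint reached:
  node 0: ⊤
  node 1: 0
  node 2: ⊤
  node 3: ⊤
  node 4: ⊤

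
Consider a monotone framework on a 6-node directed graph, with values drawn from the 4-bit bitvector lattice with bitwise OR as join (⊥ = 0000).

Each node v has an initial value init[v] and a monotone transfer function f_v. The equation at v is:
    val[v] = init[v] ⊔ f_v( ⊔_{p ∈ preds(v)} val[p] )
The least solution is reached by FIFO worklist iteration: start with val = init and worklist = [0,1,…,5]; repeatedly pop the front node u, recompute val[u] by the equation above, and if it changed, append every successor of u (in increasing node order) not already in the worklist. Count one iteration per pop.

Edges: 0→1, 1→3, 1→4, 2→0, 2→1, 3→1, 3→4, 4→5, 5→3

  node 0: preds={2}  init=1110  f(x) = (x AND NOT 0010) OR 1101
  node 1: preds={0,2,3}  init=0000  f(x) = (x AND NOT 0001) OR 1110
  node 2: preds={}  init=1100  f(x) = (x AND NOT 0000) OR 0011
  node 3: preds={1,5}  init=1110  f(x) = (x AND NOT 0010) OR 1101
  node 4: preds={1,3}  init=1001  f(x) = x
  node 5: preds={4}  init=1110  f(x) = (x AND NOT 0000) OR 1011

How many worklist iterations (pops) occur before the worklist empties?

Worklist (9 pops):
  #1 pop 0: in=1100 → 1111 (was 1110); enqueue []
  #2 pop 1: in=1111 → 1110 (was 0000); enqueue []
  #3 pop 2: in=0000 → 1111 (was 1100); enqueue [0,1]
  #4 pop 3: in=1110 → 1111 (was 1110); enqueue []
  #5 pop 4: in=1111 → 1111 (was 1001); enqueue []
  #6 pop 5: in=1111 → 1111 (was 1110); enqueue [3]
  #7 pop 0: in=1111 → 1111 (no change)
  #8 pop 1: in=1111 → 1110 (no change)
  #9 pop 3: in=1111 → 1111 (no change)

Fixpoint:
  val[0] = 1111
  val[1] = 1110
  val[2] = 1111
  val[3] = 1111
  val[4] = 1111
  val[5] = 1111

9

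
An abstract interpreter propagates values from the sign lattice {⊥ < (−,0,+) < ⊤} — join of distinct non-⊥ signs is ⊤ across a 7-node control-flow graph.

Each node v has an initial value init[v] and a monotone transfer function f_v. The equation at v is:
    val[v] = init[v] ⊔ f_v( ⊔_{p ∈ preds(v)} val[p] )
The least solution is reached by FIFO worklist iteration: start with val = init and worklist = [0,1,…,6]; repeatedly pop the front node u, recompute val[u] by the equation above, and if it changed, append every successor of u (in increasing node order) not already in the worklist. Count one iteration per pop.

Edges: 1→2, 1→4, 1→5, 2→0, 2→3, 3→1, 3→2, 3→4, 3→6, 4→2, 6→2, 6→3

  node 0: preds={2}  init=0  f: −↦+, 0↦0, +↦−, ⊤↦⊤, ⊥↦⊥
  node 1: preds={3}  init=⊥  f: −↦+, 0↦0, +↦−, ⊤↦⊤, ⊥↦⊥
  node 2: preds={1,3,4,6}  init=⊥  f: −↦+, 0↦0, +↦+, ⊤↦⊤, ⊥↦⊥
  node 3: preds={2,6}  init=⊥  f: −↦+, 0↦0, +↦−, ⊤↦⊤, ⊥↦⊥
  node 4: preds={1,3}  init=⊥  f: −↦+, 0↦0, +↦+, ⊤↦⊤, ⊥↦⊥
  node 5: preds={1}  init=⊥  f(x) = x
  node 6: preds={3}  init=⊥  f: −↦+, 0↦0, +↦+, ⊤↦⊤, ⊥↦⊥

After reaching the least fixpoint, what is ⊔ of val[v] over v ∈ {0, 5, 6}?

Worklist (7 pops):
  #1 pop 0: in=⊥ → 0 (no change)
  #2 pop 1: in=⊥ → ⊥ (no change)
  #3 pop 2: in=⊥ → ⊥ (no change)
  #4 pop 3: in=⊥ → ⊥ (no change)
  #5 pop 4: in=⊥ → ⊥ (no change)
  #6 pop 5: in=⊥ → ⊥ (no change)
  #7 pop 6: in=⊥ → ⊥ (no change)

Fixpoint:
  val[0] = 0
  val[1] = ⊥
  val[2] = ⊥
  val[3] = ⊥
  val[4] = ⊥
  val[5] = ⊥
  val[6] = ⊥

0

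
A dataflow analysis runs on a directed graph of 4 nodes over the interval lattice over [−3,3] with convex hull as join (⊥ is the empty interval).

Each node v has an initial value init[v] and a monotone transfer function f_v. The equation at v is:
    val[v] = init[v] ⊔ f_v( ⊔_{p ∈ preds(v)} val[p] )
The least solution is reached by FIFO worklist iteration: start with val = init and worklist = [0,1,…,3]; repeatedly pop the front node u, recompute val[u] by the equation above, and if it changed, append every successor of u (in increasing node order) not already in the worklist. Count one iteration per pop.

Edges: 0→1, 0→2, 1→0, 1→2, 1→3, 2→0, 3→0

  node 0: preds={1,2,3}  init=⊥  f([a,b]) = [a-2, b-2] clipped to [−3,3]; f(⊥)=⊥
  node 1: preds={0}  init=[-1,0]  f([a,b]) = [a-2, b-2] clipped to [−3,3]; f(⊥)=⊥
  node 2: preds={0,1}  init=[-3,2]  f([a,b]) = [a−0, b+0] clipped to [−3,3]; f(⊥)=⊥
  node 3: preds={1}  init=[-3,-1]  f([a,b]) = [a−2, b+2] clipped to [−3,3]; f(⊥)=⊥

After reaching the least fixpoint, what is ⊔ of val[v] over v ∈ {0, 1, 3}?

Worklist (5 pops):
  #1 pop 0: in=[-3,2] → [-3,0] (was ⊥); enqueue []
  #2 pop 1: in=[-3,0] → [-3,0] (was [-1,0]); enqueue [0]
  #3 pop 2: in=[-3,0] → [-3,2] (no change)
  #4 pop 3: in=[-3,0] → [-3,2] (was [-3,-1]); enqueue []
  #5 pop 0: in=[-3,2] → [-3,0] (no change)

Fixpoint:
  val[0] = [-3,0]
  val[1] = [-3,0]
  val[2] = [-3,2]
  val[3] = [-3,2]

[-3,2]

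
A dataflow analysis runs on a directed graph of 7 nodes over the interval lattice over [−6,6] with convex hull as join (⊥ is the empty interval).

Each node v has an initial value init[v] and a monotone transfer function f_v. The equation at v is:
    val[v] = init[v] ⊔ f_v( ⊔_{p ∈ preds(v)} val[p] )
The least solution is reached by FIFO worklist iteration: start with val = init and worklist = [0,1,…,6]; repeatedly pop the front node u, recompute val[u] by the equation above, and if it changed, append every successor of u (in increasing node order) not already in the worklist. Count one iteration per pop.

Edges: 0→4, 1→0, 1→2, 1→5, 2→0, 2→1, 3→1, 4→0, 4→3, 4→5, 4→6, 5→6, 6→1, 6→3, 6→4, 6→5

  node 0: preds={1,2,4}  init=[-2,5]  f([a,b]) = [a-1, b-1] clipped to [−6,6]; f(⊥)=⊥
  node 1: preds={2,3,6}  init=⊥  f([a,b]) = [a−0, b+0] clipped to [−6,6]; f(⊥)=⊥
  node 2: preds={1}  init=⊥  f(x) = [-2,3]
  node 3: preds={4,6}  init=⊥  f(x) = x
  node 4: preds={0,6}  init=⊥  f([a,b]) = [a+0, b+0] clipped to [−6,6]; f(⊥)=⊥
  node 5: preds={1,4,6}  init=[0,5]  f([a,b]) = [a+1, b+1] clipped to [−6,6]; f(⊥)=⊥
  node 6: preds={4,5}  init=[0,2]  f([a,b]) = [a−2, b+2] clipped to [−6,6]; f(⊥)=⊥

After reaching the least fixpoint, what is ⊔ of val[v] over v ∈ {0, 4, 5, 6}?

[-6,6]

Trace (26 dequeues):
  [1] u=0 | in ⊥ | out [-2,5] | ==
  [2] u=1 | in [0,2] | out [0,2] | prev ⊥ | push {0}
  [3] u=2 | in [0,2] | out [-2,3] | prev ⊥ | push {1}
  [4] u=3 | in [0,2] | out [0,2] | prev ⊥ | push {}
  [5] u=4 | in [-2,5] | out [-2,5] | prev ⊥ | push {3}
  [6] u=5 | in [-2,5] | out [-1,6] | prev [0,5] | push {}
  [7] u=6 | in [-2,6] | out [-4,6] | prev [0,2] | push {4,5}
  [8] u=0 | in [-2,5] | out [-3,5] | prev [-2,5] | push {}
  [9] u=1 | in [-4,6] | out [-4,6] | prev [0,2] | push {0,2}
  [10] u=3 | in [-4,6] | out [-4,6] | prev [0,2] | push {1}
  [11] u=4 | in [-4,6] | out [-4,6] | prev [-2,5] | push {3,6}
  [12] u=5 | in [-4,6] | out [-3,6] | prev [-1,6] | push {}
  [13] u=0 | in [-4,6] | out [-5,5] | prev [-3,5] | push {4}
  [14] u=2 | in [-4,6] | out [-2,3] | ==
  [15] u=1 | in [-4,6] | out [-4,6] | ==
  [16] u=3 | in [-4,6] | out [-4,6] | ==
  [17] u=6 | in [-4,6] | out [-6,6] | prev [-4,6] | push {1,3,5}
  [18] u=4 | in [-6,6] | out [-6,6] | prev [-4,6] | push {0,6}
  [19] u=1 | in [-6,6] | out [-6,6] | prev [-4,6] | push {2}
  [20] u=3 | in [-6,6] | out [-6,6] | prev [-4,6] | push {1}
  [21] u=5 | in [-6,6] | out [-5,6] | prev [-3,6] | push {}
  [22] u=0 | in [-6,6] | out [-6,5] | prev [-5,5] | push {4}
  [23] u=6 | in [-6,6] | out [-6,6] | ==
  [24] u=2 | in [-6,6] | out [-2,3] | ==
  [25] u=1 | in [-6,6] | out [-6,6] | ==
  [26] u=4 | in [-6,6] | out [-6,6] | ==

Converged values:
  [0] [-6,5]
  [1] [-6,6]
  [2] [-2,3]
  [3] [-6,6]
  [4] [-6,6]
  [5] [-5,6]
  [6] [-6,6]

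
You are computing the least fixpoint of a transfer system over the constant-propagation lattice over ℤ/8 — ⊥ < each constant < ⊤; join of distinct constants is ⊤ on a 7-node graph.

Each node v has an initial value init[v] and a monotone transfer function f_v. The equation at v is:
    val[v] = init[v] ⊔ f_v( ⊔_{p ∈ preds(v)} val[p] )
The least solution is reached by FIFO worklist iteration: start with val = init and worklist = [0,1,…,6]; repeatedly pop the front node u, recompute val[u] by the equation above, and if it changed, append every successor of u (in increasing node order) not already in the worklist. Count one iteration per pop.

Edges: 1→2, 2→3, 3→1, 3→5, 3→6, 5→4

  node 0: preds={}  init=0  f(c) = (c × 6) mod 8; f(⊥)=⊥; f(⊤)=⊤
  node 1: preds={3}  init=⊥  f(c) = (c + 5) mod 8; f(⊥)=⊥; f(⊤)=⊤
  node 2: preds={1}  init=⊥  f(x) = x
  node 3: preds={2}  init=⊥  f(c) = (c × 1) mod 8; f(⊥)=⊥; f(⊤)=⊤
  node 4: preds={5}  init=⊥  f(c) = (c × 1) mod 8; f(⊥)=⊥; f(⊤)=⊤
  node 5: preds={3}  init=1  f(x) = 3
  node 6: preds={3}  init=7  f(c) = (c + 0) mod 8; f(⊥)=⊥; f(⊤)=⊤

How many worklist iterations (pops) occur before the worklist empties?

Trace (8 dequeues):
  [1] u=0 | in ⊥ | out 0 | ==
  [2] u=1 | in ⊥ | out ⊥ | ==
  [3] u=2 | in ⊥ | out ⊥ | ==
  [4] u=3 | in ⊥ | out ⊥ | ==
  [5] u=4 | in 1 | out 1 | prev ⊥ | push {}
  [6] u=5 | in ⊥ | out ⊤ | prev 1 | push {4}
  [7] u=6 | in ⊥ | out 7 | ==
  [8] u=4 | in ⊤ | out ⊤ | prev 1 | push {}

Converged values:
  [0] 0
  [1] ⊥
  [2] ⊥
  [3] ⊥
  [4] ⊤
  [5] ⊤
  [6] 7

8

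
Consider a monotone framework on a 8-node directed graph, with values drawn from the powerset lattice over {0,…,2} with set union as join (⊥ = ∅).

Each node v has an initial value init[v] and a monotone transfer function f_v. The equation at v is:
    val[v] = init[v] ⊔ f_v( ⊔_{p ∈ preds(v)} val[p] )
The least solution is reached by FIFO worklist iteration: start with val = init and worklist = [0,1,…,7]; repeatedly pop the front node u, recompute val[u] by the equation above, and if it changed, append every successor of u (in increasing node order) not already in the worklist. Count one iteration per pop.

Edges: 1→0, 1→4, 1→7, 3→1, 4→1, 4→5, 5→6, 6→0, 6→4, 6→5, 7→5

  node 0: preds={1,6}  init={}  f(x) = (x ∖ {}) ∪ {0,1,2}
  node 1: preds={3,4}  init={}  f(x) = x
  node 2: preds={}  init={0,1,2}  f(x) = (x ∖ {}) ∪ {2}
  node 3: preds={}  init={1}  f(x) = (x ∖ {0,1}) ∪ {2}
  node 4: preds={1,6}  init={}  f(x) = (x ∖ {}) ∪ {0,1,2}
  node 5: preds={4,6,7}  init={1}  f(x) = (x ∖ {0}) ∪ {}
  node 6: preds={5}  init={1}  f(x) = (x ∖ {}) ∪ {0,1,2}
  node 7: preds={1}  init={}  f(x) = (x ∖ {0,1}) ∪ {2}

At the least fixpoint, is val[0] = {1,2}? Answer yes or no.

no

Iteration log — 14 steps:
  step 1. node 0  ⊔preds={1}  new={0,1,2}  old={}  +wl: 
  step 2. node 1  ⊔preds={1}  new={1}  old={}  +wl: 0
  step 3. node 2  ⊔preds={}  new={0,1,2}  stable
  step 4. node 3  ⊔preds={}  new={1,2}  old={1}  +wl: 1
  step 5. node 4  ⊔preds={1}  new={0,1,2}  old={}  +wl: 
  step 6. node 5  ⊔preds={0,1,2}  new={1,2}  old={1}  +wl: 
  step 7. node 6  ⊔preds={1,2}  new={0,1,2}  old={1}  +wl: 4,5
  step 8. node 7  ⊔preds={1}  new={2}  old={}  +wl: 
  step 9. node 0  ⊔preds={0,1,2}  new={0,1,2}  stable
  step 10. node 1  ⊔preds={0,1,2}  new={0,1,2}  old={1}  +wl: 0,7
  step 11. node 4  ⊔preds={0,1,2}  new={0,1,2}  stable
  step 12. node 5  ⊔preds={0,1,2}  new={1,2}  stable
  step 13. node 0  ⊔preds={0,1,2}  new={0,1,2}  stable
  step 14. node 7  ⊔preds={0,1,2}  new={2}  stable

Least fixpoint reached:
  node 0: {0,1,2}
  node 1: {0,1,2}
  node 2: {0,1,2}
  node 3: {1,2}
  node 4: {0,1,2}
  node 5: {1,2}
  node 6: {0,1,2}
  node 7: {2}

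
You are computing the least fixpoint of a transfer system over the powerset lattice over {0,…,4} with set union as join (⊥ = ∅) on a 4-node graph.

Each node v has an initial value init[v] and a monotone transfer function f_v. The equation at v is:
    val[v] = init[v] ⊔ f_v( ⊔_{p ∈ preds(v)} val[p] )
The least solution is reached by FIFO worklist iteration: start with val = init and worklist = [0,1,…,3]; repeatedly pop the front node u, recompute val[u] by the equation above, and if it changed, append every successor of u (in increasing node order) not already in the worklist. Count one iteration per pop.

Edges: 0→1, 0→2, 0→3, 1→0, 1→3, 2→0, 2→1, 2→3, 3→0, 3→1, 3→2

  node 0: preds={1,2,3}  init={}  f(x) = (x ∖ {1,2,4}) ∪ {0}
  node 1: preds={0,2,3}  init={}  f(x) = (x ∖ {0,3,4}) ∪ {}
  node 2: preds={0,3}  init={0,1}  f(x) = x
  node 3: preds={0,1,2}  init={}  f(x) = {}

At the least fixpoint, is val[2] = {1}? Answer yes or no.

Worklist (5 pops):
  #1 pop 0: in={0,1} → {0} (was {}); enqueue []
  #2 pop 1: in={0,1} → {1} (was {}); enqueue [0]
  #3 pop 2: in={0} → {0,1} (no change)
  #4 pop 3: in={0,1} → {} (no change)
  #5 pop 0: in={0,1} → {0} (no change)

Fixpoint:
  val[0] = {0}
  val[1] = {1}
  val[2] = {0,1}
  val[3] = {}

no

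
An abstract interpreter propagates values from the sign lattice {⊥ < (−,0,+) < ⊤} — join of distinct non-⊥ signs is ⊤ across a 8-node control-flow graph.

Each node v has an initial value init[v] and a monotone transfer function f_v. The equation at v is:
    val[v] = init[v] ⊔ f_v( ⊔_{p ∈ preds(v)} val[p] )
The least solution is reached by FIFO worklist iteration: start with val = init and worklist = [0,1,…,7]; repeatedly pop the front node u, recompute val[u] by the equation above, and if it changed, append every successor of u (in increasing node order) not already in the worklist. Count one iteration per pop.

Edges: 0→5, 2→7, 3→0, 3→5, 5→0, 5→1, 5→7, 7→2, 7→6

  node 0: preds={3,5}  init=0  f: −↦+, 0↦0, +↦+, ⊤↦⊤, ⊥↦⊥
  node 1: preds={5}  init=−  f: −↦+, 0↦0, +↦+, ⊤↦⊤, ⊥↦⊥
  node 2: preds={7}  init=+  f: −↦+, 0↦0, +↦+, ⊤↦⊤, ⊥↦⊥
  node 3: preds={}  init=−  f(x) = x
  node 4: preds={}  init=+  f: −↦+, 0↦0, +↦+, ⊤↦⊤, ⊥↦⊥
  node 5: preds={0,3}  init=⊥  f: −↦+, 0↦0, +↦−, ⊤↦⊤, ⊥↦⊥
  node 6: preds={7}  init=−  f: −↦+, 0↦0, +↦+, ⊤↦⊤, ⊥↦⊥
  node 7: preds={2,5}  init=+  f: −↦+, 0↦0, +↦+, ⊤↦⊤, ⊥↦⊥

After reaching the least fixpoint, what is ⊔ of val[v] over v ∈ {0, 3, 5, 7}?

Iteration log — 13 steps:
  step 1. node 0  ⊔preds=−  new=⊤  old=0  +wl: 
  step 2. node 1  ⊔preds=⊥  new=−  stable
  step 3. node 2  ⊔preds=+  new=+  stable
  step 4. node 3  ⊔preds=⊥  new=−  stable
  step 5. node 4  ⊔preds=⊥  new=+  stable
  step 6. node 5  ⊔preds=⊤  new=⊤  old=⊥  +wl: 0,1
  step 7. node 6  ⊔preds=+  new=⊤  old=−  +wl: 
  step 8. node 7  ⊔preds=⊤  new=⊤  old=+  +wl: 2,6
  step 9. node 0  ⊔preds=⊤  new=⊤  stable
  step 10. node 1  ⊔preds=⊤  new=⊤  old=−  +wl: 
  step 11. node 2  ⊔preds=⊤  new=⊤  old=+  +wl: 7
  step 12. node 6  ⊔preds=⊤  new=⊤  stable
  step 13. node 7  ⊔preds=⊤  new=⊤  stable

Least fixpoint reached:
  node 0: ⊤
  node 1: ⊤
  node 2: ⊤
  node 3: −
  node 4: +
  node 5: ⊤
  node 6: ⊤
  node 7: ⊤

⊤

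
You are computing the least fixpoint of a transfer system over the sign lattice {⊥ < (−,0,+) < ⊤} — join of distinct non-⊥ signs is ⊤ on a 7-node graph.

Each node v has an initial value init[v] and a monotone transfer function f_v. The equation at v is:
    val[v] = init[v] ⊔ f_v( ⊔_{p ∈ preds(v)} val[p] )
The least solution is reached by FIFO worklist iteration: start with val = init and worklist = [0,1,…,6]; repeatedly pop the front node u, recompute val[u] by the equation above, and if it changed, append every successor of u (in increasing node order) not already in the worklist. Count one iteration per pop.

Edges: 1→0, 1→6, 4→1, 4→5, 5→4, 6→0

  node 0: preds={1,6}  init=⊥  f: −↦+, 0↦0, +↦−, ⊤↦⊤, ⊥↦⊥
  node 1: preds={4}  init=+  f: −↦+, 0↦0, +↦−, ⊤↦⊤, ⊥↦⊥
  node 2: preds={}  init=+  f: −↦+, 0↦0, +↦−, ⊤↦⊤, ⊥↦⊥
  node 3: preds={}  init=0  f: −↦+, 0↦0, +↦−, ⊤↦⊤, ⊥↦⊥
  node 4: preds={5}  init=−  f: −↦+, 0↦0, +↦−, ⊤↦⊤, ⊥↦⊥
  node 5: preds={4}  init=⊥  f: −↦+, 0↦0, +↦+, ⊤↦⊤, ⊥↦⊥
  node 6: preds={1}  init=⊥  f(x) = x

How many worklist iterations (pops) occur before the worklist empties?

9

Worklist (9 pops):
  #1 pop 0: in=+ → − (was ⊥); enqueue []
  #2 pop 1: in=− → + (no change)
  #3 pop 2: in=⊥ → + (no change)
  #4 pop 3: in=⊥ → 0 (no change)
  #5 pop 4: in=⊥ → − (no change)
  #6 pop 5: in=− → + (was ⊥); enqueue [4]
  #7 pop 6: in=+ → + (was ⊥); enqueue [0]
  #8 pop 4: in=+ → − (no change)
  #9 pop 0: in=+ → − (no change)

Fixpoint:
  val[0] = −
  val[1] = +
  val[2] = +
  val[3] = 0
  val[4] = −
  val[5] = +
  val[6] = +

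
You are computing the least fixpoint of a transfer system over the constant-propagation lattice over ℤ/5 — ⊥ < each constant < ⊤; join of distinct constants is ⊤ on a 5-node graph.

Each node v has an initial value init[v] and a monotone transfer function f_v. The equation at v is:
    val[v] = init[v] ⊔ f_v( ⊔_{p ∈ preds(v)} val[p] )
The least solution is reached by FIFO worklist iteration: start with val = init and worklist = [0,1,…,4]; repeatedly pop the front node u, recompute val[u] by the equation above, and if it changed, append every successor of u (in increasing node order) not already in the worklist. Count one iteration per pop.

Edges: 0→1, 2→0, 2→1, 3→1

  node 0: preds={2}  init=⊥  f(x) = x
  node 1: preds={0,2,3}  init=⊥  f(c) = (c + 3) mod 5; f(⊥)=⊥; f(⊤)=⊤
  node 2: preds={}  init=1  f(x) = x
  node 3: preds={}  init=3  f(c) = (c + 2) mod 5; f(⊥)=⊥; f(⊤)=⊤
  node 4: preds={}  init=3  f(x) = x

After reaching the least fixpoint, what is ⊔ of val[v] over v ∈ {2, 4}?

⊤

Worklist (5 pops):
  #1 pop 0: in=1 → 1 (was ⊥); enqueue []
  #2 pop 1: in=⊤ → ⊤ (was ⊥); enqueue []
  #3 pop 2: in=⊥ → 1 (no change)
  #4 pop 3: in=⊥ → 3 (no change)
  #5 pop 4: in=⊥ → 3 (no change)

Fixpoint:
  val[0] = 1
  val[1] = ⊤
  val[2] = 1
  val[3] = 3
  val[4] = 3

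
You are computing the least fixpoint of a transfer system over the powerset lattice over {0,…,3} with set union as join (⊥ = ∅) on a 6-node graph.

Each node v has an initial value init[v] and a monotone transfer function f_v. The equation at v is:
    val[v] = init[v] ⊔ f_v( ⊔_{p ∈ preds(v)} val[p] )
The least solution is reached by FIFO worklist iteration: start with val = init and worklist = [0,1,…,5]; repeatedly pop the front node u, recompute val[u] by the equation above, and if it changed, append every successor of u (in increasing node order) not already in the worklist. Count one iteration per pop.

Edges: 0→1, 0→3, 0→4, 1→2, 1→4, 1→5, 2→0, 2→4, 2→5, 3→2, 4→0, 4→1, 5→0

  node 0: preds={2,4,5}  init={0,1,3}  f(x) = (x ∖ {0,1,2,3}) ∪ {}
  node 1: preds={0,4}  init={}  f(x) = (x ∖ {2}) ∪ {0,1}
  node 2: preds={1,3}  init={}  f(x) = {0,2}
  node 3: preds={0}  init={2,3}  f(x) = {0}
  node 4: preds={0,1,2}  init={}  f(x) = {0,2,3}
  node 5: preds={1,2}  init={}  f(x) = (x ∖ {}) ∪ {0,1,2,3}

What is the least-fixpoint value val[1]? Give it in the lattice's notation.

Worklist (9 pops):
  #1 pop 0: in={} → {0,1,3} (no change)
  #2 pop 1: in={0,1,3} → {0,1,3} (was {}); enqueue []
  #3 pop 2: in={0,1,2,3} → {0,2} (was {}); enqueue [0]
  #4 pop 3: in={0,1,3} → {0,2,3} (was {2,3}); enqueue [2]
  #5 pop 4: in={0,1,2,3} → {0,2,3} (was {}); enqueue [1]
  #6 pop 5: in={0,1,2,3} → {0,1,2,3} (was {}); enqueue []
  #7 pop 0: in={0,1,2,3} → {0,1,3} (no change)
  #8 pop 2: in={0,1,2,3} → {0,2} (no change)
  #9 pop 1: in={0,1,2,3} → {0,1,3} (no change)

Fixpoint:
  val[0] = {0,1,3}
  val[1] = {0,1,3}
  val[2] = {0,2}
  val[3] = {0,2,3}
  val[4] = {0,2,3}
  val[5] = {0,1,2,3}

{0,1,3}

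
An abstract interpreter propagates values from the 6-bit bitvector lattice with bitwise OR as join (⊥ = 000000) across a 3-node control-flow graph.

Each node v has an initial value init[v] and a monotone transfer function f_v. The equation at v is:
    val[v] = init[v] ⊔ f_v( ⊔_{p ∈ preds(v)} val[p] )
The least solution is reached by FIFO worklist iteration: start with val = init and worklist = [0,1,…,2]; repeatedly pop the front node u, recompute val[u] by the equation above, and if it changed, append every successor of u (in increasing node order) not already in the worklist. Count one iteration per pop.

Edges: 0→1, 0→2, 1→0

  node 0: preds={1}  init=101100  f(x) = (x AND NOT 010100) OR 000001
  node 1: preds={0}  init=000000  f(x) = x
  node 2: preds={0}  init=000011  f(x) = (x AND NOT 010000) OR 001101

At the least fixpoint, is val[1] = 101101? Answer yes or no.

yes

Worklist (4 pops):
  #1 pop 0: in=000000 → 101101 (was 101100); enqueue []
  #2 pop 1: in=101101 → 101101 (was 000000); enqueue [0]
  #3 pop 2: in=101101 → 101111 (was 000011); enqueue []
  #4 pop 0: in=101101 → 101101 (no change)

Fixpoint:
  val[0] = 101101
  val[1] = 101101
  val[2] = 101111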